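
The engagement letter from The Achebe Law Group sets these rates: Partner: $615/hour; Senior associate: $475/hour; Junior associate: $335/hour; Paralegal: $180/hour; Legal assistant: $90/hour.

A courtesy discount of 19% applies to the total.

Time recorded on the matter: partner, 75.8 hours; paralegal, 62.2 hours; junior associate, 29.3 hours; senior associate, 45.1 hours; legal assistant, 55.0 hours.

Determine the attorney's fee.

$76,140.81

Partner: 75.8 × $615 = $46,617.00
Senior associate: 45.1 × $475 = $21,422.50
Junior associate: 29.3 × $335 = $9,815.50
Paralegal: 62.2 × $180 = $11,196.00
Legal assistant: 55.0 × $90 = $4,950.00
Subtotal: $94,001.00
Less 19% discount: −$17,860.19
Total: $94,001.00 − $17,860.19 = $76,140.81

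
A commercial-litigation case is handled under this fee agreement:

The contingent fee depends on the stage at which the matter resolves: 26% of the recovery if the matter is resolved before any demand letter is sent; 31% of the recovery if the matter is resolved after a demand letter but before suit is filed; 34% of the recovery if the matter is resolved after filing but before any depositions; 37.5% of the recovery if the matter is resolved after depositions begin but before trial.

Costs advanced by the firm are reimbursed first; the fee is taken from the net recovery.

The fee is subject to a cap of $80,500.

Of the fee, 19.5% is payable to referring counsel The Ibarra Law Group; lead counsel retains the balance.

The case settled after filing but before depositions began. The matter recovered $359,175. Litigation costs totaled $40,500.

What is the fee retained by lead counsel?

$64,802.50

Fee base (net of costs): $359,175 − $40,500 = $318,675
The matter settled after filing but before depositions began, so the 34% rate applies.
$318,675 × 34% = $108,349.50
$108,349.50 exceeds the $80,500 cap, so the fee is capped at $80,500.00.
Referral share: 19.5% of $80,500.00 = $15,697.50; lead counsel retains $80,500.00 − $15,697.50 = $64,802.50.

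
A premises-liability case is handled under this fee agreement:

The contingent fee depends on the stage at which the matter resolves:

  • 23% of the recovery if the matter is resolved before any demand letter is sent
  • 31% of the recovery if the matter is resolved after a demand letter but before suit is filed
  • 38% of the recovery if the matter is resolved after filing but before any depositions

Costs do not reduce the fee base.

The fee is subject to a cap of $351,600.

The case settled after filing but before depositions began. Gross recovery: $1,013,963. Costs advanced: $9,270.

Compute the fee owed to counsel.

$351,600.00

Fee base is the gross recovery, $1,013,963; costs are reimbursed separately.
The matter settled after filing but before depositions began, so the 38% rate applies.
$1,013,963 × 38% = $385,305.94
$385,305.94 exceeds the $351,600 cap, so the fee is capped at $351,600.00.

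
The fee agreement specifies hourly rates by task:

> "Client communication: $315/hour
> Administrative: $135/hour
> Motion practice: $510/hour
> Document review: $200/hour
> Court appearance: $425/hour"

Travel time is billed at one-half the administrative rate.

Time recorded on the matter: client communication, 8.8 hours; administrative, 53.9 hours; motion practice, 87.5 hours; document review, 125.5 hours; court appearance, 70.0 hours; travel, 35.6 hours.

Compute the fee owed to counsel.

Client communication: 8.8 × $315 = $2,772.00
Administrative: 53.9 × $135 = $7,276.50
Motion practice: 87.5 × $510 = $44,625.00
Document review: 125.5 × $200 = $25,100.00
Court appearance: 70.0 × $425 = $29,750.00
Subtotal: $2,772.00 + $7,276.50 + $44,625.00 + $25,100.00 + $29,750.00 = $109,523.50
Travel: 35.6 × ($135 ÷ 2) = 35.6 × $67.50 = $2,403.00
Total: $109,523.50 + $2,403.00 = $111,926.50

$111,926.50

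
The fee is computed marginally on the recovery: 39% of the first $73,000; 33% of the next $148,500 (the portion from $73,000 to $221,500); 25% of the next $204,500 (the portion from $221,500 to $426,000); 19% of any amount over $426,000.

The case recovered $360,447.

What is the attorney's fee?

First $73,000 at 39% = $28,470.00
Next $148,500 at 33% = $49,005.00
Remaining $138,947 at 25% = $34,736.75
Fee: $28,470.00 + $49,005.00 + $34,736.75 = $112,211.75

$112,211.75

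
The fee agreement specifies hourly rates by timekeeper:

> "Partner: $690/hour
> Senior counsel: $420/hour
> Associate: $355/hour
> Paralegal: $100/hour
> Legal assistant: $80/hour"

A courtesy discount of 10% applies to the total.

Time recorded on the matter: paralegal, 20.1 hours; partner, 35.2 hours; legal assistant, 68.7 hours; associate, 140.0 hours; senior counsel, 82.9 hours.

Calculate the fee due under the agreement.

$104,680.80

Partner: 35.2 × $690 = $24,288.00
Senior counsel: 82.9 × $420 = $34,818.00
Associate: 140.0 × $355 = $49,700.00
Paralegal: 20.1 × $100 = $2,010.00
Legal assistant: 68.7 × $80 = $5,496.00
Subtotal: $116,312.00
Less 10% discount: −$11,631.20
Total: $116,312.00 − $11,631.20 = $104,680.80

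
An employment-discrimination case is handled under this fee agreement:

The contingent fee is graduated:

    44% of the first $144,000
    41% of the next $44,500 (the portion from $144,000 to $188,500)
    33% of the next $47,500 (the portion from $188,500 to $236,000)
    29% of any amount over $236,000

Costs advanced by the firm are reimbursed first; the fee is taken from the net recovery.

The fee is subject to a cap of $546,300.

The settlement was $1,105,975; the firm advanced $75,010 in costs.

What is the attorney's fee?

Fee base (net of costs): $1,105,975 − $75,010 = $1,030,965
First $144,000 at 44% = $63,360.00
Next $44,500 at 41% = $18,245.00
Next $47,500 at 33% = $15,675.00
Remaining $794,965 at 29% = $230,539.85
Fee: $63,360.00 + $18,245.00 + $15,675.00 + $230,539.85 = $327,819.85
$327,819.85 is under the $546,300 cap.

$327,819.85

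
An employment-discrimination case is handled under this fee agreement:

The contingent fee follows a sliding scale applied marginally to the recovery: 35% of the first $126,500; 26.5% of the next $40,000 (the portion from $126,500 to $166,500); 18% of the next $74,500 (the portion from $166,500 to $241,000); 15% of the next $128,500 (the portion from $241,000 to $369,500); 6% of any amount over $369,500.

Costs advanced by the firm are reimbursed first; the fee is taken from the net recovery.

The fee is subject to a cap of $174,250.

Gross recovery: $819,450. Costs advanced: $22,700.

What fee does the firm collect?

$113,195.00

Fee base (net of costs): $819,450 − $22,700 = $796,750
First $126,500 at 35% = $44,275.00
Next $40,000 at 26.5% = $10,600.00
Next $74,500 at 18% = $13,410.00
Next $128,500 at 15% = $19,275.00
Remaining $427,250 at 6% = $25,635.00
Fee: $44,275.00 + $10,600.00 + $13,410.00 + $19,275.00 + $25,635.00 = $113,195.00
$113,195.00 is under the $174,250 cap.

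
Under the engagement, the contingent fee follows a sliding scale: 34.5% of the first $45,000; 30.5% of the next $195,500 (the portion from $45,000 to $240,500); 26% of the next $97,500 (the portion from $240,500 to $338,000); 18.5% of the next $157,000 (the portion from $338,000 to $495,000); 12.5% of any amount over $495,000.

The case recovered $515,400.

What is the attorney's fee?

First $45,000 at 34.5% = $15,525.00
Next $195,500 at 30.5% = $59,627.50
Next $97,500 at 26% = $25,350.00
Next $157,000 at 18.5% = $29,045.00
Remaining $20,400 at 12.5% = $2,550.00
Fee: $15,525.00 + $59,627.50 + $25,350.00 + $29,045.00 + $2,550.00 = $132,097.50

$132,097.50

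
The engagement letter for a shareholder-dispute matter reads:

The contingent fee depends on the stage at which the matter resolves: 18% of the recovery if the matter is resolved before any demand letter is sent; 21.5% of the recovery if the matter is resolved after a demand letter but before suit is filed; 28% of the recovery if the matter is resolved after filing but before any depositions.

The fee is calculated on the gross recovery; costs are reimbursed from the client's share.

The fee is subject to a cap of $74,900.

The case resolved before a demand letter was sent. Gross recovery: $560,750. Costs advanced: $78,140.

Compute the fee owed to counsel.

Fee base is the gross recovery, $560,750; costs are reimbursed separately.
The matter resolved before a demand letter was sent, so the 18% rate applies.
$560,750 × 18% = $100,935.00
$100,935.00 exceeds the $74,900 cap, so the fee is capped at $74,900.00.

$74,900.00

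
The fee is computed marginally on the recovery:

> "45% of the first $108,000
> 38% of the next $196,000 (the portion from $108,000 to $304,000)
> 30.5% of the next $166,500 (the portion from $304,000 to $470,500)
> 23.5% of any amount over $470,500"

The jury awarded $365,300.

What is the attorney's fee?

$141,776.50

First $108,000 at 45% = $48,600.00
Next $196,000 at 38% = $74,480.00
Remaining $61,300 at 30.5% = $18,696.50
Fee: $48,600.00 + $74,480.00 + $18,696.50 = $141,776.50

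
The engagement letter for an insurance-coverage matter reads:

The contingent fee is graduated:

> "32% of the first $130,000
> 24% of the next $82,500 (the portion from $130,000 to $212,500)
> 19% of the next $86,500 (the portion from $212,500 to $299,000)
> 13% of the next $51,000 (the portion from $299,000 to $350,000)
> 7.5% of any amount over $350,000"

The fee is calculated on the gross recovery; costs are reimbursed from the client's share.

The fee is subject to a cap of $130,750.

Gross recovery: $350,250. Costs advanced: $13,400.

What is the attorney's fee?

Fee base is the gross recovery, $350,250; costs are reimbursed separately.
First $130,000 at 32% = $41,600.00
Next $82,500 at 24% = $19,800.00
Next $86,500 at 19% = $16,435.00
Next $51,000 at 13% = $6,630.00
Remaining $250 at 7.5% = $18.75
Fee: $41,600.00 + $19,800.00 + $16,435.00 + $6,630.00 + $18.75 = $84,483.75
$84,483.75 is under the $130,750 cap.

$84,483.75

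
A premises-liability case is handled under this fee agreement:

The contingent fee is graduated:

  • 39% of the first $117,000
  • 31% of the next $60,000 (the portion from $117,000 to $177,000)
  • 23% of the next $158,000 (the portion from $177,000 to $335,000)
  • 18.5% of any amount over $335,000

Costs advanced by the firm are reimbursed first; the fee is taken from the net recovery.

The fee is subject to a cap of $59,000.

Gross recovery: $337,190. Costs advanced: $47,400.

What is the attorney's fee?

Fee base (net of costs): $337,190 − $47,400 = $289,790
First $117,000 at 39% = $45,630.00
Next $60,000 at 31% = $18,600.00
Remaining $112,790 at 23% = $25,941.70
Fee: $45,630.00 + $18,600.00 + $25,941.70 = $90,171.70
$90,171.70 exceeds the $59,000 cap, so the fee is capped at $59,000.00.

$59,000.00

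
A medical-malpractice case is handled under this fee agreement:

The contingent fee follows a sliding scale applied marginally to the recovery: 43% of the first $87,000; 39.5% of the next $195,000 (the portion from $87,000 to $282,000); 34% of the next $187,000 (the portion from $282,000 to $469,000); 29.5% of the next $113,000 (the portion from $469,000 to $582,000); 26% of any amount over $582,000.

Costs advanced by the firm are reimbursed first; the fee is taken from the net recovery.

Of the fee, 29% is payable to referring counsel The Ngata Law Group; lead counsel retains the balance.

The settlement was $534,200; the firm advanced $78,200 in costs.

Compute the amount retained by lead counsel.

Fee base (net of costs): $534,200 − $78,200 = $456,000
First $87,000 at 43% = $37,410.00
Next $195,000 at 39.5% = $77,025.00
Remaining $174,000 at 34% = $59,160.00
Fee: $37,410.00 + $77,025.00 + $59,160.00 = $173,595.00
Referral share: 29% of $173,595.00 = $50,342.55; lead counsel retains $173,595.00 − $50,342.55 = $123,252.45.

$123,252.45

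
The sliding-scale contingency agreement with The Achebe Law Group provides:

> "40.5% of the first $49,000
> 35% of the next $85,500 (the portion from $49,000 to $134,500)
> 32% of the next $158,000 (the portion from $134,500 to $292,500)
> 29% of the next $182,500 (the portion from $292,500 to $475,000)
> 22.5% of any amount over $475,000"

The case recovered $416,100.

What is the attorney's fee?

$136,174.00

First $49,000 at 40.5% = $19,845.00
Next $85,500 at 35% = $29,925.00
Next $158,000 at 32% = $50,560.00
Remaining $123,600 at 29% = $35,844.00
Fee: $19,845.00 + $29,925.00 + $50,560.00 + $35,844.00 = $136,174.00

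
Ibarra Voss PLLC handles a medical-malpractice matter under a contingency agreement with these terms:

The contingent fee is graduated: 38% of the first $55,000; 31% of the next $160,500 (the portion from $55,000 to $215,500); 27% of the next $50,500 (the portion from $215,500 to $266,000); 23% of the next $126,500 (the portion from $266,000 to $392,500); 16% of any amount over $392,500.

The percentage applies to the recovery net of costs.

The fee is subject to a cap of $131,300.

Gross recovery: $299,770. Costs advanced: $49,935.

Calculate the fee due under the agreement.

$79,925.45

Fee base (net of costs): $299,770 − $49,935 = $249,835
First $55,000 at 38% = $20,900.00
Next $160,500 at 31% = $49,755.00
Remaining $34,335 at 27% = $9,270.45
Fee: $20,900.00 + $49,755.00 + $9,270.45 = $79,925.45
$79,925.45 is under the $131,300 cap.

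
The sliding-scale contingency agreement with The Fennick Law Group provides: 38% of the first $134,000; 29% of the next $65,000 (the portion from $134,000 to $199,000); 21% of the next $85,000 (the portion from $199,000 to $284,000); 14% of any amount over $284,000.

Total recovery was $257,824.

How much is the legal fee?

$82,123.04

First $134,000 at 38% = $50,920.00
Next $65,000 at 29% = $18,850.00
Remaining $58,824 at 21% = $12,353.04
Fee: $50,920.00 + $18,850.00 + $12,353.04 = $82,123.04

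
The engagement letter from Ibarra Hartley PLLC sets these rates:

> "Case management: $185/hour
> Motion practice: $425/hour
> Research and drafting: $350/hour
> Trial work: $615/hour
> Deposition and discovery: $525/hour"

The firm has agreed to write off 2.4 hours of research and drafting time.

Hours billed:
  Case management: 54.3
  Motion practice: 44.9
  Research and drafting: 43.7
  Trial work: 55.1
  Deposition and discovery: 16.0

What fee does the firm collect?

Case management: 54.3 × $185 = $10,045.50
Motion practice: 44.9 × $425 = $19,082.50
Research and drafting: 43.7 × $350 = $15,295.00
Trial work: 55.1 × $615 = $33,886.50
Deposition and discovery: 16.0 × $525 = $8,400.00
Subtotal: $86,709.50
Write-off: 2.4 × $350 = $840.00
Total: $86,709.50 − $840.00 = $85,869.50

$85,869.50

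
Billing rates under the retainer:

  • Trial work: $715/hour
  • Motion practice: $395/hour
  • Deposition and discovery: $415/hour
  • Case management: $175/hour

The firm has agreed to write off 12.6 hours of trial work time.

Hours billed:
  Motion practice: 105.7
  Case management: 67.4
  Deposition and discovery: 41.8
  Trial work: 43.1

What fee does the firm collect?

Trial work: 43.1 × $715 = $30,816.50
Motion practice: 105.7 × $395 = $41,751.50
Deposition and discovery: 41.8 × $415 = $17,347.00
Case management: 67.4 × $175 = $11,795.00
Subtotal: $101,710.00
Write-off: 12.6 × $715 = $9,009.00
Total: $101,710.00 − $9,009.00 = $92,701.00

$92,701.00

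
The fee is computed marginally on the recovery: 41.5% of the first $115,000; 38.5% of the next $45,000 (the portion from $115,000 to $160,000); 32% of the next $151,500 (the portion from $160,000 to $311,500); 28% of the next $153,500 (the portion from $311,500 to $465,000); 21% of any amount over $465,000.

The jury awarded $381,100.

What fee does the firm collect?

$133,018.00

First $115,000 at 41.5% = $47,725.00
Next $45,000 at 38.5% = $17,325.00
Next $151,500 at 32% = $48,480.00
Remaining $69,600 at 28% = $19,488.00
Fee: $47,725.00 + $17,325.00 + $48,480.00 + $19,488.00 = $133,018.00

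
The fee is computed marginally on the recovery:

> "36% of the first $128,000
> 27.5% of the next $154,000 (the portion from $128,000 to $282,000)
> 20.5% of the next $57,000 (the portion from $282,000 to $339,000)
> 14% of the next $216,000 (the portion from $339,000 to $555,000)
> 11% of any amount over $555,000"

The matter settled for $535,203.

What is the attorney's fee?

$127,583.42

First $128,000 at 36% = $46,080.00
Next $154,000 at 27.5% = $42,350.00
Next $57,000 at 20.5% = $11,685.00
Remaining $196,203 at 14% = $27,468.42
Fee: $46,080.00 + $42,350.00 + $11,685.00 + $27,468.42 = $127,583.42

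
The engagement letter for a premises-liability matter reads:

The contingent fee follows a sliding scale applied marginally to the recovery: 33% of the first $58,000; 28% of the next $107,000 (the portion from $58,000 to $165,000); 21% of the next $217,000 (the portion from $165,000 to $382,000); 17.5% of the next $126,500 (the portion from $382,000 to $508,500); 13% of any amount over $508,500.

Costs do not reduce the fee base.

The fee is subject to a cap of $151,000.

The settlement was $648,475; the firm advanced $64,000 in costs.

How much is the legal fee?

$135,004.25

Fee base is the gross recovery, $648,475; costs are reimbursed separately.
First $58,000 at 33% = $19,140.00
Next $107,000 at 28% = $29,960.00
Next $217,000 at 21% = $45,570.00
Next $126,500 at 17.5% = $22,137.50
Remaining $139,975 at 13% = $18,196.75
Fee: $19,140.00 + $29,960.00 + $45,570.00 + $22,137.50 + $18,196.75 = $135,004.25
$135,004.25 is under the $151,000 cap.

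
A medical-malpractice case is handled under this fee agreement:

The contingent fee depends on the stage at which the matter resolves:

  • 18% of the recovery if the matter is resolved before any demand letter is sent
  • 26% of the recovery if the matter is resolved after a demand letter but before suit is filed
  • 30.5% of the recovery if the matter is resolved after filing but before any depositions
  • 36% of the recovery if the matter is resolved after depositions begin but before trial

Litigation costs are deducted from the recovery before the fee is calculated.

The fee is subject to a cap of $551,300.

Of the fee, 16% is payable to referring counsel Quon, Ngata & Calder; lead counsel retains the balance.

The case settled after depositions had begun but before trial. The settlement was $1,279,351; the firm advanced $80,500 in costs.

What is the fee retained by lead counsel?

$362,532.54

Fee base (net of costs): $1,279,351 − $80,500 = $1,198,851
The matter settled after depositions had begun but before trial, so the 36% rate applies.
$1,198,851 × 36% = $431,586.36
$431,586.36 is under the $551,300 cap.
Referral share: 16% of $431,586.36 = $69,053.82; lead counsel retains $431,586.36 − $69,053.82 = $362,532.54.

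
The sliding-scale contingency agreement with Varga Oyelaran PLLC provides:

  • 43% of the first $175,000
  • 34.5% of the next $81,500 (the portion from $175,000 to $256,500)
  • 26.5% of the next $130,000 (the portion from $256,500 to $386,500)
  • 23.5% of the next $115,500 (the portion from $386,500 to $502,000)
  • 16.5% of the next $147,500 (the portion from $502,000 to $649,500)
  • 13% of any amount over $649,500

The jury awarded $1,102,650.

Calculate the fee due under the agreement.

First $175,000 at 43% = $75,250.00
Next $81,500 at 34.5% = $28,117.50
Next $130,000 at 26.5% = $34,450.00
Next $115,500 at 23.5% = $27,142.50
Next $147,500 at 16.5% = $24,337.50
Remaining $453,150 at 13% = $58,909.50
Fee: $75,250.00 + $28,117.50 + $34,450.00 + $27,142.50 + $24,337.50 + $58,909.50 = $248,207.00

$248,207.00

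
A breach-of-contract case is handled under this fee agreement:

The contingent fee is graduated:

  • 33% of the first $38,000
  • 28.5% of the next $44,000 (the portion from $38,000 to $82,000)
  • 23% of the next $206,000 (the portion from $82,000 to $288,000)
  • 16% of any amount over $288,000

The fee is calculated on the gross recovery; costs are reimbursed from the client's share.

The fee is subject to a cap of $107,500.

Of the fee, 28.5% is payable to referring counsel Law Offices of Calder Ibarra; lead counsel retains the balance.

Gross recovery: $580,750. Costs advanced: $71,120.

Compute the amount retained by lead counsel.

Fee base is the gross recovery, $580,750; costs are reimbursed separately.
First $38,000 at 33% = $12,540.00
Next $44,000 at 28.5% = $12,540.00
Next $206,000 at 23% = $47,380.00
Remaining $292,750 at 16% = $46,840.00
Fee: $12,540.00 + $12,540.00 + $47,380.00 + $46,840.00 = $119,300.00
$119,300.00 exceeds the $107,500 cap, so the fee is capped at $107,500.00.
Referral share: 28.5% of $107,500.00 = $30,637.50; lead counsel retains $107,500.00 − $30,637.50 = $76,862.50.

$76,862.50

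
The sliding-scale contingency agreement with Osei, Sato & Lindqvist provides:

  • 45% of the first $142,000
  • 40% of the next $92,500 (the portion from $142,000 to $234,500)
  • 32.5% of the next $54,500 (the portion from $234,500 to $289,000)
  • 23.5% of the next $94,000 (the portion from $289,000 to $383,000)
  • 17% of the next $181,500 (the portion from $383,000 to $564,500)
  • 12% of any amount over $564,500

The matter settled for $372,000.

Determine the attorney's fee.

$138,117.50

First $142,000 at 45% = $63,900.00
Next $92,500 at 40% = $37,000.00
Next $54,500 at 32.5% = $17,712.50
Remaining $83,000 at 23.5% = $19,505.00
Fee: $63,900.00 + $37,000.00 + $17,712.50 + $19,505.00 = $138,117.50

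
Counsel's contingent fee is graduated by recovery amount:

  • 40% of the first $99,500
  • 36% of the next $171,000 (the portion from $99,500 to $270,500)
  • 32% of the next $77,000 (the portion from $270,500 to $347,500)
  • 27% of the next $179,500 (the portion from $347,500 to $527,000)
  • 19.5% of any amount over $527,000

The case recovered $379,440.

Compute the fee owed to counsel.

First $99,500 at 40% = $39,800.00
Next $171,000 at 36% = $61,560.00
Next $77,000 at 32% = $24,640.00
Remaining $31,940 at 27% = $8,623.80
Fee: $39,800.00 + $61,560.00 + $24,640.00 + $8,623.80 = $134,623.80

$134,623.80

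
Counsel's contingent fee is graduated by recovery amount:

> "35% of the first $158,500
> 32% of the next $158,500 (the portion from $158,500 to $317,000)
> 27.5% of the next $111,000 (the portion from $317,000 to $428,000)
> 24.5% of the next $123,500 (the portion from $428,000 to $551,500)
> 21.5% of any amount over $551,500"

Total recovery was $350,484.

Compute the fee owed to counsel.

First $158,500 at 35% = $55,475.00
Next $158,500 at 32% = $50,720.00
Remaining $33,484 at 27.5% = $9,208.10
Fee: $55,475.00 + $50,720.00 + $9,208.10 = $115,403.10

$115,403.10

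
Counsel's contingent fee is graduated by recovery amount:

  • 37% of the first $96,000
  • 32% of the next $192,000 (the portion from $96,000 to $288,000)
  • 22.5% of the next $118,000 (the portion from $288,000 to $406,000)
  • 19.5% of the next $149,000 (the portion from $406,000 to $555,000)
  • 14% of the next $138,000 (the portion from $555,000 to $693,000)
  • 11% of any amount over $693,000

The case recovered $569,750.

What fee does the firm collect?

First $96,000 at 37% = $35,520.00
Next $192,000 at 32% = $61,440.00
Next $118,000 at 22.5% = $26,550.00
Next $149,000 at 19.5% = $29,055.00
Remaining $14,750 at 14% = $2,065.00
Fee: $35,520.00 + $61,440.00 + $26,550.00 + $29,055.00 + $2,065.00 = $154,630.00

$154,630.00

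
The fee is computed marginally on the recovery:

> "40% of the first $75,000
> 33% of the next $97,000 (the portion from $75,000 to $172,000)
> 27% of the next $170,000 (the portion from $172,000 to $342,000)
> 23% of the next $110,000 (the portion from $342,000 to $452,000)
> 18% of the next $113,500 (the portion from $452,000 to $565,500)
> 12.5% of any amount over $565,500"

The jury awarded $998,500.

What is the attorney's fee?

First $75,000 at 40% = $30,000.00
Next $97,000 at 33% = $32,010.00
Next $170,000 at 27% = $45,900.00
Next $110,000 at 23% = $25,300.00
Next $113,500 at 18% = $20,430.00
Remaining $433,000 at 12.5% = $54,125.00
Fee: $30,000.00 + $32,010.00 + $45,900.00 + $25,300.00 + $20,430.00 + $54,125.00 = $207,765.00

$207,765.00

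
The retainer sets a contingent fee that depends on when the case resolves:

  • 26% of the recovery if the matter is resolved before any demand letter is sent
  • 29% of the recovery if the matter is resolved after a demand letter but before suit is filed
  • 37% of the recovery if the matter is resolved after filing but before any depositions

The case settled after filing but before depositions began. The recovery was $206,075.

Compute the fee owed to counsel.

$76,247.75

The matter settled after filing but before depositions began, so the 37% rate applies.
$206,075 × 37% = $76,247.75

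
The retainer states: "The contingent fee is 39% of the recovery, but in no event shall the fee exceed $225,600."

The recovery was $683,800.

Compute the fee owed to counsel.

39% of $683,800 = $266,682.00
That exceeds the $225,600 cap, so the fee is capped at $225,600.

$225,600.00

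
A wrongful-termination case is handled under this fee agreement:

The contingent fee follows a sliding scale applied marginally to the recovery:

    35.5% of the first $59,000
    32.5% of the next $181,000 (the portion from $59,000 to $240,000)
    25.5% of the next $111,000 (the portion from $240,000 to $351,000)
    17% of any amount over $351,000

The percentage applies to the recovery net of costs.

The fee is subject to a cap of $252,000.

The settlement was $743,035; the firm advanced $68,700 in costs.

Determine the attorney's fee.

Fee base (net of costs): $743,035 − $68,700 = $674,335
First $59,000 at 35.5% = $20,945.00
Next $181,000 at 32.5% = $58,825.00
Next $111,000 at 25.5% = $28,305.00
Remaining $323,335 at 17% = $54,966.95
Fee: $20,945.00 + $58,825.00 + $28,305.00 + $54,966.95 = $163,041.95
$163,041.95 is under the $252,000 cap.

$163,041.95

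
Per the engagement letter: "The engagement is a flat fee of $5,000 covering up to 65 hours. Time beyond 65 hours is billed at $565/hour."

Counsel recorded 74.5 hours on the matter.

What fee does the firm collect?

Flat fee: $5,000.00
Excess hours: 74.5 − 65 = 9.5
Overrun: 9.5 × $565 = $5,367.50
Total: $5,000.00 + $5,367.50 = $10,367.50

$10,367.50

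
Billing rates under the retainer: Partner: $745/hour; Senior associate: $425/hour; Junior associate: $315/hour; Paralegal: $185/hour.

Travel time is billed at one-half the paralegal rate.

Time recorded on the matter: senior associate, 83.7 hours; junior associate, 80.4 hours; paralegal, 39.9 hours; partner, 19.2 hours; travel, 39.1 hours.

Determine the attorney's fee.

Partner: 19.2 × $745 = $14,304.00
Senior associate: 83.7 × $425 = $35,572.50
Junior associate: 80.4 × $315 = $25,326.00
Paralegal: 39.9 × $185 = $7,381.50
Subtotal: $14,304.00 + $35,572.50 + $25,326.00 + $7,381.50 = $82,584.00
Travel: 39.1 × ($185 ÷ 2) = 39.1 × $92.50 = $3,616.75
Total: $82,584.00 + $3,616.75 = $86,200.75

$86,200.75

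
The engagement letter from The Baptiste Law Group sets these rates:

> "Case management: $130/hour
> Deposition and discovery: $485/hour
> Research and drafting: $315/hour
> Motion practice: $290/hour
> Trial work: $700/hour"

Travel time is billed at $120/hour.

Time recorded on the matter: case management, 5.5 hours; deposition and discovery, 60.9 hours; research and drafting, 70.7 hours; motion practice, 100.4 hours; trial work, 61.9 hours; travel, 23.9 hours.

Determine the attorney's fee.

$127,836.00

Case management: 5.5 × $130 = $715.00
Deposition and discovery: 60.9 × $485 = $29,536.50
Research and drafting: 70.7 × $315 = $22,270.50
Motion practice: 100.4 × $290 = $29,116.00
Trial work: 61.9 × $700 = $43,330.00
Subtotal: $715.00 + $29,536.50 + $22,270.50 + $29,116.00 + $43,330.00 = $124,968.00
Travel: 23.9 × $120 = $2,868.00
Total: $124,968.00 + $2,868.00 = $127,836.00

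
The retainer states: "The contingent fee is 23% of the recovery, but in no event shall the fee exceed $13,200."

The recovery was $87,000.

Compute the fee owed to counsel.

$13,200.00

23% of $87,000 = $20,010.00
That exceeds the $13,200 cap, so the fee is capped at $13,200.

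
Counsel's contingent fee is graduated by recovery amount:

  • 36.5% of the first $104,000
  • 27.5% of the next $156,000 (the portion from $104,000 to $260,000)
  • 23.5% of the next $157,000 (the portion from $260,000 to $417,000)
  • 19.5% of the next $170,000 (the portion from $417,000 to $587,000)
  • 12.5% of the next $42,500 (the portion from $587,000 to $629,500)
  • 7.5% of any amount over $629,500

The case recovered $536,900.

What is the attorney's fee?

$141,135.50

First $104,000 at 36.5% = $37,960.00
Next $156,000 at 27.5% = $42,900.00
Next $157,000 at 23.5% = $36,895.00
Remaining $119,900 at 19.5% = $23,380.50
Fee: $37,960.00 + $42,900.00 + $36,895.00 + $23,380.50 = $141,135.50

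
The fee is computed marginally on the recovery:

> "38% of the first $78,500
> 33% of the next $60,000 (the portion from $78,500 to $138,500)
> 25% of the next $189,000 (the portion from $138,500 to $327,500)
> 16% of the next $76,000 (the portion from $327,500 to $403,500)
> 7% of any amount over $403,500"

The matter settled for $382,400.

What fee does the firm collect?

$105,664.00

First $78,500 at 38% = $29,830.00
Next $60,000 at 33% = $19,800.00
Next $189,000 at 25% = $47,250.00
Remaining $54,900 at 16% = $8,784.00
Fee: $29,830.00 + $19,800.00 + $47,250.00 + $8,784.00 = $105,664.00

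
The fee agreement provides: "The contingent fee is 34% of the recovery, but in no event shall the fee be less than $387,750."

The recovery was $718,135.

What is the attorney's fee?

$387,750.00

34% of $718,135 = $244,165.90
That is below the $387,750 minimum, so the minimum applies.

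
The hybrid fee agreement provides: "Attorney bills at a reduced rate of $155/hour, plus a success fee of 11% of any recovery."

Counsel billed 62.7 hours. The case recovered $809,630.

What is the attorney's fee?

Hourly: 62.7 × $155 = $9,718.50
Success fee: 11% of $809,630 = $89,059.30
Total: $9,718.50 + $89,059.30 = $98,777.80

$98,777.80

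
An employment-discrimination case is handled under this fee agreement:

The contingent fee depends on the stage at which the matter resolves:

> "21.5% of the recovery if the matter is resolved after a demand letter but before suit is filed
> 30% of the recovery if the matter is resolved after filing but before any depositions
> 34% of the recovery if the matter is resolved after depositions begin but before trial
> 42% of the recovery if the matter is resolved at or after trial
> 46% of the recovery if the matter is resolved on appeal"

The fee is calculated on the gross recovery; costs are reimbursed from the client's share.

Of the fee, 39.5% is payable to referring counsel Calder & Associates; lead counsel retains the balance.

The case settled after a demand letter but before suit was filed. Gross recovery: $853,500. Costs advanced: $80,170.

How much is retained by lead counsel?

$111,019.01

Fee base is the gross recovery, $853,500; costs are reimbursed separately.
The matter settled after a demand letter but before suit was filed, so the 21.5% rate applies.
$853,500 × 21.5% = $183,502.50
Referral share: 39.5% of $183,502.50 = $72,483.49; lead counsel retains $183,502.50 − $72,483.49 = $111,019.01.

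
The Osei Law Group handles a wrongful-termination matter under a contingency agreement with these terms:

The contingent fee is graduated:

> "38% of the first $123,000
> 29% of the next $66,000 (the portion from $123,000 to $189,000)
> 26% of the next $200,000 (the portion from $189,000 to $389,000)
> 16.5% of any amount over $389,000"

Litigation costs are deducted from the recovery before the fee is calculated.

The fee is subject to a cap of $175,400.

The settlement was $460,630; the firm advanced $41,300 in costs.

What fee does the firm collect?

Fee base (net of costs): $460,630 − $41,300 = $419,330
First $123,000 at 38% = $46,740.00
Next $66,000 at 29% = $19,140.00
Next $200,000 at 26% = $52,000.00
Remaining $30,330 at 16.5% = $5,004.45
Fee: $46,740.00 + $19,140.00 + $52,000.00 + $5,004.45 = $122,884.45
$122,884.45 is under the $175,400 cap.

$122,884.45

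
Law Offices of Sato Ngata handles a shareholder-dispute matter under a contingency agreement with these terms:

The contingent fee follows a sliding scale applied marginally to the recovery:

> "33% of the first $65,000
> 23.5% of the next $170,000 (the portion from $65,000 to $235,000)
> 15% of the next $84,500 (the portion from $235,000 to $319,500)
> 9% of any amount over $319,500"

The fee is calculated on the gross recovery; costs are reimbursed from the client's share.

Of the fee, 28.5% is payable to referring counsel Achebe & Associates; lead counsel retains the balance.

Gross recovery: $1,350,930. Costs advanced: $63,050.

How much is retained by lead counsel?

Fee base is the gross recovery, $1,350,930; costs are reimbursed separately.
First $65,000 at 33% = $21,450.00
Next $170,000 at 23.5% = $39,950.00
Next $84,500 at 15% = $12,675.00
Remaining $1,031,430 at 9% = $92,828.70
Fee: $21,450.00 + $39,950.00 + $12,675.00 + $92,828.70 = $166,903.70
Referral share: 28.5% of $166,903.70 = $47,567.55; lead counsel retains $166,903.70 − $47,567.55 = $119,336.15.

$119,336.15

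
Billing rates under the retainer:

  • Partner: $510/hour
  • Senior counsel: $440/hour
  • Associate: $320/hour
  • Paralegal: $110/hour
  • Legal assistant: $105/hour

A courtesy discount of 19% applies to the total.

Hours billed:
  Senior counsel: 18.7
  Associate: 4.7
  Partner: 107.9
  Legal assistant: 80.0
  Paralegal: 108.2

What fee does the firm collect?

Partner: 107.9 × $510 = $55,029.00
Senior counsel: 18.7 × $440 = $8,228.00
Associate: 4.7 × $320 = $1,504.00
Paralegal: 108.2 × $110 = $11,902.00
Legal assistant: 80.0 × $105 = $8,400.00
Subtotal: $85,063.00
Less 19% discount: −$16,161.97
Total: $85,063.00 − $16,161.97 = $68,901.03

$68,901.03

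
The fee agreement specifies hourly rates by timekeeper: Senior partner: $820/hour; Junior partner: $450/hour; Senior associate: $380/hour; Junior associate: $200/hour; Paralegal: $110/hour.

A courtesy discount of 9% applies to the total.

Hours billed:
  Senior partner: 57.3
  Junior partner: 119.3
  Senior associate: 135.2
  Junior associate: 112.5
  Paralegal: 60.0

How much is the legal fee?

$164,843.77

Senior partner: 57.3 × $820 = $46,986.00
Junior partner: 119.3 × $450 = $53,685.00
Senior associate: 135.2 × $380 = $51,376.00
Junior associate: 112.5 × $200 = $22,500.00
Paralegal: 60.0 × $110 = $6,600.00
Subtotal: $181,147.00
Less 9% discount: −$16,303.23
Total: $181,147.00 − $16,303.23 = $164,843.77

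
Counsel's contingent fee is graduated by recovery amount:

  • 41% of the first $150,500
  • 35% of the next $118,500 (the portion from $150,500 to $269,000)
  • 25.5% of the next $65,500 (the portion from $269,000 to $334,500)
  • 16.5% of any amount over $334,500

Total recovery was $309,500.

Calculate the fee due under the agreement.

First $150,500 at 41% = $61,705.00
Next $118,500 at 35% = $41,475.00
Remaining $40,500 at 25.5% = $10,327.50
Fee: $61,705.00 + $41,475.00 + $10,327.50 = $113,507.50

$113,507.50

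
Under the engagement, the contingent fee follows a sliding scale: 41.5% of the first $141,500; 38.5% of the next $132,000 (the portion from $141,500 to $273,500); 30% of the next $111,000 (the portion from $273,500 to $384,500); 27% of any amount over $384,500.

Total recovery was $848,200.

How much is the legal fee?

$268,041.50

First $141,500 at 41.5% = $58,722.50
Next $132,000 at 38.5% = $50,820.00
Next $111,000 at 30% = $33,300.00
Remaining $463,700 at 27% = $125,199.00
Fee: $58,722.50 + $50,820.00 + $33,300.00 + $125,199.00 = $268,041.50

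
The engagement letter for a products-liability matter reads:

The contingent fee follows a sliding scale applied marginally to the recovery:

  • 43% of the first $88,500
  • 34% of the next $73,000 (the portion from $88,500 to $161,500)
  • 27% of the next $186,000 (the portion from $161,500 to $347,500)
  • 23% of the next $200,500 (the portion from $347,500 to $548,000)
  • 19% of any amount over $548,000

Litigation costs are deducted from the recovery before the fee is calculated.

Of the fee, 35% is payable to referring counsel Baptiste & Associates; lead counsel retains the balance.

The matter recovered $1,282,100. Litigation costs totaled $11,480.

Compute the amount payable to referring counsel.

Fee base (net of costs): $1,282,100 − $11,480 = $1,270,620
First $88,500 at 43% = $38,055.00
Next $73,000 at 34% = $24,820.00
Next $186,000 at 27% = $50,220.00
Next $200,500 at 23% = $46,115.00
Remaining $722,620 at 19% = $137,297.80
Fee: $38,055.00 + $24,820.00 + $50,220.00 + $46,115.00 + $137,297.80 = $296,507.80
Referral share: 35% of $296,507.80 = $103,777.73; lead counsel retains $296,507.80 − $103,777.73 = $192,730.07.

$103,777.73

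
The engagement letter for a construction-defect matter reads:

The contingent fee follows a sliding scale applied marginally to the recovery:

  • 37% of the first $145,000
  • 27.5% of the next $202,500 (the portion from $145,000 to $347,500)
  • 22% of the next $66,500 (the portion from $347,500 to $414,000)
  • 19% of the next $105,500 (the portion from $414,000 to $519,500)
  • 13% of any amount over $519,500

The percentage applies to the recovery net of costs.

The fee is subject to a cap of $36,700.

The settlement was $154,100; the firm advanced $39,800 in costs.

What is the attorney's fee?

Fee base (net of costs): $154,100 − $39,800 = $114,300
First $114,300 at 37% = $42,291.00
$42,291.00 exceeds the $36,700 cap, so the fee is capped at $36,700.00.

$36,700.00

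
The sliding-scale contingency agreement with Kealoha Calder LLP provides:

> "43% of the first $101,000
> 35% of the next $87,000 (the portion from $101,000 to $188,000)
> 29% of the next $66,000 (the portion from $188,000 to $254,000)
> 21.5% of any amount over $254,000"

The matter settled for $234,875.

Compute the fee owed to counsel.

$87,473.75

First $101,000 at 43% = $43,430.00
Next $87,000 at 35% = $30,450.00
Remaining $46,875 at 29% = $13,593.75
Fee: $43,430.00 + $30,450.00 + $13,593.75 = $87,473.75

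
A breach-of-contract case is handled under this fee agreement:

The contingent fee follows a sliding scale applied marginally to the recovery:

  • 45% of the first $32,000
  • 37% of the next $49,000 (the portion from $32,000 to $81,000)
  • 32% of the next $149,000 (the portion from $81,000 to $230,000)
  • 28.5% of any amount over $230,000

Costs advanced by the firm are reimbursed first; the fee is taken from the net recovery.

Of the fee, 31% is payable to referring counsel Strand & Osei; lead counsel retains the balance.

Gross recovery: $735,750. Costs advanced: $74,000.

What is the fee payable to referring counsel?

$63,010.21

Fee base (net of costs): $735,750 − $74,000 = $661,750
First $32,000 at 45% = $14,400.00
Next $49,000 at 37% = $18,130.00
Next $149,000 at 32% = $47,680.00
Remaining $431,750 at 28.5% = $123,048.75
Fee: $14,400.00 + $18,130.00 + $47,680.00 + $123,048.75 = $203,258.75
Referral share: 31% of $203,258.75 = $63,010.21; lead counsel retains $203,258.75 − $63,010.21 = $140,248.54.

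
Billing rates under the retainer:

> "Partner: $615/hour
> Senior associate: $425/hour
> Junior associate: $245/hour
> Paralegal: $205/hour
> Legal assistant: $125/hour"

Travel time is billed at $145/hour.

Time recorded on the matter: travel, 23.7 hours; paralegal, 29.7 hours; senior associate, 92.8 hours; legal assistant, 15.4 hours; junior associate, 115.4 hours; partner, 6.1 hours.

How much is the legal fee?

$82,914.50

Partner: 6.1 × $615 = $3,751.50
Senior associate: 92.8 × $425 = $39,440.00
Junior associate: 115.4 × $245 = $28,273.00
Paralegal: 29.7 × $205 = $6,088.50
Legal assistant: 15.4 × $125 = $1,925.00
Subtotal: $3,751.50 + $39,440.00 + $28,273.00 + $6,088.50 + $1,925.00 = $79,478.00
Travel: 23.7 × $145 = $3,436.50
Total: $79,478.00 + $3,436.50 = $82,914.50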